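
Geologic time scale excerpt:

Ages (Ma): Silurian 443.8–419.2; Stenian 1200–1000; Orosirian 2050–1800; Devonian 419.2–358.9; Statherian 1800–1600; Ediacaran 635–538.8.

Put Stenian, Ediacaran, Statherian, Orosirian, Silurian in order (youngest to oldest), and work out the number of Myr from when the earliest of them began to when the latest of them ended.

From the excerpt: Stenian 1200–1000; Ediacaran 635–538.8; Statherian 1800–1600; Orosirian 2050–1800; Silurian 443.8–419.2 (Ma).
Larger Ma is earlier, so the oldest is Orosirian and the youngest is Silurian; youngest to oldest: Silurian, Ediacaran, Stenian, Statherian, Orosirian.
Oldest start 2050 minus youngest end 419.2 gives 1630.8 Myr overall.

Silurian, Ediacaran, Stenian, Statherian, Orosirian; total span 1630.8 Myr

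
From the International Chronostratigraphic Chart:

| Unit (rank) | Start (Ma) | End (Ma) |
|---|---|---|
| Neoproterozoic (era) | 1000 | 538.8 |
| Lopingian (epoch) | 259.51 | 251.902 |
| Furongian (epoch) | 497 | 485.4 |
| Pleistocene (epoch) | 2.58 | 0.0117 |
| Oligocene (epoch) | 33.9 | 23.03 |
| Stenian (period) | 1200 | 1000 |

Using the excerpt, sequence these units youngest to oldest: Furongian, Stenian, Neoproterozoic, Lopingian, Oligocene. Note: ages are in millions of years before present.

Read off each span (Ma): Furongian 497–485.4; Stenian 1200–1000; Neoproterozoic 1000–538.8; Lopingian 259.51–251.902; Oligocene 33.9–23.03.
Larger Ma is older, so oldest→youngest is Stenian, Neoproterozoic, Furongian, Lopingian, Oligocene; reverse it for youngest→oldest.

Oligocene, then Lopingian, then Furongian, then Neoproterozoic, then Stenian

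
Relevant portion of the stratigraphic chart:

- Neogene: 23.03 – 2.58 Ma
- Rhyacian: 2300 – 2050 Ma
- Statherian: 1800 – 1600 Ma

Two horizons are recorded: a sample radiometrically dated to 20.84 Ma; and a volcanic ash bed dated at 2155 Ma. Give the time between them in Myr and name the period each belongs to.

Elapsed time: 2155 − 20.84 = 2134.16 Myr.
20.84 Ma lies within 23.03–2.58 Ma: Neogene.
2155 Ma lies within 2300–2050 Ma: Rhyacian.

2134.16 million years apart; the first in the Neogene, the second in the Rhyacian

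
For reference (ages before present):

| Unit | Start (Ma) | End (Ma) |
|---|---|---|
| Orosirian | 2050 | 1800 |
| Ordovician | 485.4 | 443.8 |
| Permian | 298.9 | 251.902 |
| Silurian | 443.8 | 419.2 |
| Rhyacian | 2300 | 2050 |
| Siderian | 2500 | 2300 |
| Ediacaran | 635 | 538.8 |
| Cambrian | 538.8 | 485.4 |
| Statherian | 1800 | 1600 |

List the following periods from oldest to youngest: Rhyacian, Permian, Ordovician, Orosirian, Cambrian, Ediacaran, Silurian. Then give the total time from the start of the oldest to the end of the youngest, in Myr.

Rhyacian → Orosirian → Ediacaran → Cambrian → Ordovician → Silurian → Permian; total span 2048.098 Myr

Start ages (Ma): Rhyacian 2300, Orosirian 2050, Ediacaran 635, Cambrian 538.8, Ordovician 485.4, Silurian 443.8, Permian 298.9.
Ordered oldest to youngest: Rhyacian, Orosirian, Ediacaran, Cambrian, Ordovician, Silurian, Permian.
Span = 2300 − 251.902 = 2048.098 Myr.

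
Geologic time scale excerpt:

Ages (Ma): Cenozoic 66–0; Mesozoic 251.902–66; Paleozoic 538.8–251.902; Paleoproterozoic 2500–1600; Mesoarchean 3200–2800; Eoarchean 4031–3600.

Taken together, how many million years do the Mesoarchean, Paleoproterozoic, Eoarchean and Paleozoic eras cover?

Each duration: Mesoarchean = 400; Paleoproterozoic = 900; Eoarchean = 431; Paleozoic = 286.898.
Sum: 400 + 900 + 431 + 286.898 = 2017.898 Myr.

2017.898 million years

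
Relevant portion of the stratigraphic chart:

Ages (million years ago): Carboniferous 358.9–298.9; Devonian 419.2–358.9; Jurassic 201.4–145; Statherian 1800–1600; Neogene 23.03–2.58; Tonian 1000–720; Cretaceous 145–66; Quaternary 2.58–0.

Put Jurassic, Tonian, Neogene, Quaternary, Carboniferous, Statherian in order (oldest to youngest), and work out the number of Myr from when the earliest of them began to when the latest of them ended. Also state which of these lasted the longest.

Start ages (Ma): Statherian 1800, Tonian 1000, Carboniferous 358.9, Jurassic 201.4, Neogene 23.03, Quaternary 2.58.
Ordered oldest to youngest: Statherian, Tonian, Carboniferous, Jurassic, Neogene, Quaternary.
Span = 1800 − 0 = 1800 Myr.
Durations: Carboniferous 60, Statherian 200, Jurassic 56.4, Quaternary 2.58, Tonian 280, Neogene 20.45 → longest is Tonian (280 Myr).

Statherian, Tonian, Carboniferous, Jurassic, Neogene, Quaternary; total span 1800 Myr; longest is Tonian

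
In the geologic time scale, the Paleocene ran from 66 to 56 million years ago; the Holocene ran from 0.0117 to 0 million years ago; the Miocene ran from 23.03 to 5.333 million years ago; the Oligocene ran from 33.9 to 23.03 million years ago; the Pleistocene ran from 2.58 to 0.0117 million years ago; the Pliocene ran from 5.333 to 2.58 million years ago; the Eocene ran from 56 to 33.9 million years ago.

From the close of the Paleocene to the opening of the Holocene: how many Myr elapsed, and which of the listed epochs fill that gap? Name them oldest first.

55.9883 million years; Eocene, Oligocene, Miocene, Pliocene, Pleistocene

The Paleocene closes at 56 Ma and the Holocene opens at 0.0117 Ma, so the interval is 56 − 0.0117 = 55.9883 Myr.
An epoch fits inside if it starts at or after 56 Ma and ends at or before 0.0117 Ma; oldest first that gives Eocene, Oligocene, Miocene, Pliocene, Pleistocene.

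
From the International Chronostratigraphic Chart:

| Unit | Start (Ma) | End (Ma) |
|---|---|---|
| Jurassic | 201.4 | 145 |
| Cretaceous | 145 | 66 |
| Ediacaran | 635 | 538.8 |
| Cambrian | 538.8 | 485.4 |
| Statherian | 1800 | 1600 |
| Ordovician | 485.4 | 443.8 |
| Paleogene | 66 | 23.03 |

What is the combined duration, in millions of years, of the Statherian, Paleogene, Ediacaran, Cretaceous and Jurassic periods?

474.57 million years

Duration is start − end for each: (1800 − 1600) + (66 − 23.03) + (635 − 538.8) + (145 − 66) + (201.4 − 145).
That is 200 + 42.97 + 96.2 + 79 + 56.4, which totals 474.57 million years.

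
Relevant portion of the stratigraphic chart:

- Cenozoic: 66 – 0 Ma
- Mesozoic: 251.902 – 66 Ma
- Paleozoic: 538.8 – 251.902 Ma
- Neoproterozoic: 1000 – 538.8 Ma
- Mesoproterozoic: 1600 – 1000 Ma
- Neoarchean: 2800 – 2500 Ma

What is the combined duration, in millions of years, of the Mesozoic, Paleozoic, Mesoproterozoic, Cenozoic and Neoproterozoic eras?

1600 million years

Duration is start − end for each: (251.902 − 66) + (538.8 − 251.902) + (1600 − 1000) + (66 − 0) + (1000 − 538.8).
That is 185.902 + 286.898 + 600 + 66 + 461.2, which totals 1600 million years.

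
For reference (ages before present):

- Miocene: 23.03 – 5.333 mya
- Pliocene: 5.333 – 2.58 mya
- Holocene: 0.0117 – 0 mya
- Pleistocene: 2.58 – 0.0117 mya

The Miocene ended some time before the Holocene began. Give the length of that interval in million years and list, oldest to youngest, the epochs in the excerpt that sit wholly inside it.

End of Miocene = 5.333 Ma; start of Holocene = 0.0117 Ma.
Gap = 5.333 − 0.0117 = 5.3213 Myr.
Epochs wholly inside 5.333–0.0117 Ma: Pliocene (5.333–2.58), Pleistocene (2.58–0.0117).

5.3213 million years; Pliocene, Pleistocene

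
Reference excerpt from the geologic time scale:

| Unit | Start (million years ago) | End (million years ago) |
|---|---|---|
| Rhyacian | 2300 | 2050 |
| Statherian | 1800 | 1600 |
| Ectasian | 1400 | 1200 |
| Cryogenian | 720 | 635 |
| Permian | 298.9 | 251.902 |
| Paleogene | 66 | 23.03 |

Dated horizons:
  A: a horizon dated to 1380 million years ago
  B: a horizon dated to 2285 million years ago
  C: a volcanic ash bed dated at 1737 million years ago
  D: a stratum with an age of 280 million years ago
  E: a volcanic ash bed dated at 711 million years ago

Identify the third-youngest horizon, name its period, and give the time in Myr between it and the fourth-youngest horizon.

Sorted youngest-first by Ma: D (280), E (711), A (1380), C (1737), B (2285).
The third youngest is A at 1380 Ma, which lies in 1400–1200 Ma: the Ectasian.
The fourth youngest is C at 1737 Ma; separation = |1380 − 1737| = 357 Myr.

A, in the Ectasian; 357 million years to C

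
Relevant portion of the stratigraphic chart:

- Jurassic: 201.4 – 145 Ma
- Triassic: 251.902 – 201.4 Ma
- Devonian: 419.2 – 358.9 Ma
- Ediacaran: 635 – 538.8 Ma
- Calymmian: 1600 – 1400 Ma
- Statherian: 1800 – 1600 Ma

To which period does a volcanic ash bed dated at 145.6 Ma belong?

145.6 Ma lies between 201.4 and 145 Ma, so it falls in the Jurassic.

Jurassic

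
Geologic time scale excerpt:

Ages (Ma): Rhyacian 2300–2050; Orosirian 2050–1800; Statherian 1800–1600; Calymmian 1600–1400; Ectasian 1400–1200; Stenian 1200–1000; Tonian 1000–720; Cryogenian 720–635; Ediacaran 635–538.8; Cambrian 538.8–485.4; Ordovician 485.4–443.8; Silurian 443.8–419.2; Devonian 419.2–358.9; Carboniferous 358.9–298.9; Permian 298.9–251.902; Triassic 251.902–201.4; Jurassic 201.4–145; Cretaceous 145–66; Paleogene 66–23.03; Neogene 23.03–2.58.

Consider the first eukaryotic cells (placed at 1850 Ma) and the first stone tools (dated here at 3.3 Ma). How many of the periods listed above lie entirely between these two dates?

1850 Ma sits inside the Orosirian (2050–1800) and 3.3 Ma inside the Neogene (23.03–2.58); neither of those is wholly between the two dates.
The listed periods lying completely between them are Statherian, Calymmian, Ectasian, Stenian, Tonian, Cryogenian, Ediacaran, Cambrian, Ordovician, Silurian, Devonian, Carboniferous, Permian, Triassic, Jurassic, Cretaceous, Paleogene — 17 in all.

17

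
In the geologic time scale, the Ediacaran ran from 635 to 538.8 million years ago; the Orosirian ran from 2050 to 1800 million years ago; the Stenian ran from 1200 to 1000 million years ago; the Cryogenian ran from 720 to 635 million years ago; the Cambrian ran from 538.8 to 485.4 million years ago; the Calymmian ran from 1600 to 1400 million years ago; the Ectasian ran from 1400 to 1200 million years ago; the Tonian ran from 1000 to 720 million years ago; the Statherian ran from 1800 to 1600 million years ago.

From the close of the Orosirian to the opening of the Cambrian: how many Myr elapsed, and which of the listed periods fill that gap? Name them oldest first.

1261.2 million years; Statherian, Calymmian, Ectasian, Stenian, Tonian, Cryogenian, Ediacaran

End of Orosirian = 1800 Ma; start of Cambrian = 538.8 Ma.
Gap = 1800 − 538.8 = 1261.2 Myr.
Periods wholly inside 1800–538.8 Ma: Statherian (1800–1600), Calymmian (1600–1400), Ectasian (1400–1200), Stenian (1200–1000), Tonian (1000–720), Cryogenian (720–635), Ediacaran (635–538.8).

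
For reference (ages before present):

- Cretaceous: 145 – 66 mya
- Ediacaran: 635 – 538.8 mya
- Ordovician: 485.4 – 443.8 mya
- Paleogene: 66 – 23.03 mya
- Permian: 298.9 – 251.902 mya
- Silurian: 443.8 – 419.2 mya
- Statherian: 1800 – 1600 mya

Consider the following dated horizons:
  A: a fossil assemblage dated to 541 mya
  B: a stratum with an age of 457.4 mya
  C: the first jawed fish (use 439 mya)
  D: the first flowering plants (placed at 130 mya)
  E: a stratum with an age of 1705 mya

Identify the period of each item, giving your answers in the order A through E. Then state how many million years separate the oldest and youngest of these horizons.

A — Ediacaran; B — Ordovician; C — Silurian; D — Cretaceous; E — Statherian; span 1575 million years

Match each age against the start–end ranges in the excerpt: A = 541 Ma → Ediacaran (635–538.8); B = 457.4 Ma → Ordovician (485.4–443.8); C = 439 Ma → Silurian (443.8–419.2); D = 130 Ma → Cretaceous (145–66); E = 1705 Ma → Statherian (1800–1600).
The largest age is 1705 Ma and the smallest is 130 Ma; their difference is 1575 Myr.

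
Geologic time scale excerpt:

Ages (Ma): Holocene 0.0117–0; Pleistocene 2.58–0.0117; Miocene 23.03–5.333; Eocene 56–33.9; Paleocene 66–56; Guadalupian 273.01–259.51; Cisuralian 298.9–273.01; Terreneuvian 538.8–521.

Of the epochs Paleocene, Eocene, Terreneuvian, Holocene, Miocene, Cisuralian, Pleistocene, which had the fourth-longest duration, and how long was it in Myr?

Durations: Paleocene 10; Eocene 22.1; Terreneuvian 17.8; Holocene 0.0117; Miocene 17.697; Cisuralian 25.89; Pleistocene 2.5683 Myr.
Sorted longest-first: Cisuralian (25.89), Eocene (22.1), Terreneuvian (17.8), Miocene (17.697), Paleocene (10), Pleistocene (2.5683), Holocene (0.0117).
The fourth longest is Miocene at 17.697 Myr.

Miocene, 17.697 million years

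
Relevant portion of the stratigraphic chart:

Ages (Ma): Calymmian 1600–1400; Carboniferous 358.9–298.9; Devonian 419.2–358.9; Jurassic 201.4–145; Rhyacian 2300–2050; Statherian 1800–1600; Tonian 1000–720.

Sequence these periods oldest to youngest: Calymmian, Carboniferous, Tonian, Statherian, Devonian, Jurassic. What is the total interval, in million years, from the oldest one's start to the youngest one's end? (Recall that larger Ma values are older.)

Start ages (Ma): Statherian 1800, Calymmian 1600, Tonian 1000, Devonian 419.2, Carboniferous 358.9, Jurassic 201.4.
Ordered oldest to youngest: Statherian, Calymmian, Tonian, Devonian, Carboniferous, Jurassic.
Span = 1800 − 145 = 1655 Myr.

Statherian, Calymmian, Tonian, Devonian, Carboniferous, Jurassic; total span 1655 Myr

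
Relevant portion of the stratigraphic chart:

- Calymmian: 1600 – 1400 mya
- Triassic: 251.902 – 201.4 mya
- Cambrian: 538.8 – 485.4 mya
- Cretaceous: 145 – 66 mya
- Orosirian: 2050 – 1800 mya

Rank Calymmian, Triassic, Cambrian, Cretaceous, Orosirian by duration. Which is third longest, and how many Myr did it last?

Start − end for each: Calymmian 1600 − 1400 = 200; Triassic 251.902 − 201.4 = 50.502; Cambrian 538.8 − 485.4 = 53.4; Cretaceous 145 − 66 = 79; Orosirian 2050 − 1800 = 250.
Ranking these from longest: Orosirian > Calymmian > Cretaceous > Cambrian > Triassic.
Position 3 in that ranking is Cretaceous, which lasted 79 Myr.

Cretaceous, 79 million years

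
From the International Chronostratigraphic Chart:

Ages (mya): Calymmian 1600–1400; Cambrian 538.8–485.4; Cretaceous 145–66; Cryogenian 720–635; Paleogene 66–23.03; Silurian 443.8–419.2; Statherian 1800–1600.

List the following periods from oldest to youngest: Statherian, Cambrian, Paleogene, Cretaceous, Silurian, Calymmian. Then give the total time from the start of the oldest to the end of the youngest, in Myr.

Statherian, Calymmian, Cambrian, Silurian, Cretaceous, Paleogene; total span 1776.97 Myr

Start ages (Ma): Statherian 1800, Calymmian 1600, Cambrian 538.8, Silurian 443.8, Cretaceous 145, Paleogene 66.
Ordered oldest to youngest: Statherian, Calymmian, Cambrian, Silurian, Cretaceous, Paleogene.
Span = 1800 − 23.03 = 1776.97 Myr.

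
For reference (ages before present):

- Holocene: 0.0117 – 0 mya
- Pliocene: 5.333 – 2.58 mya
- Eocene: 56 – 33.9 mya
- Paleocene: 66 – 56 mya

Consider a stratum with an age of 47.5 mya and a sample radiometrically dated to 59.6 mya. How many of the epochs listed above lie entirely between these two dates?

0

Checking each listed span, none has both start < 59.6 Ma and end > 47.5 Ma — every epoch straddles one of the two dates or lies outside them — so the count is 0.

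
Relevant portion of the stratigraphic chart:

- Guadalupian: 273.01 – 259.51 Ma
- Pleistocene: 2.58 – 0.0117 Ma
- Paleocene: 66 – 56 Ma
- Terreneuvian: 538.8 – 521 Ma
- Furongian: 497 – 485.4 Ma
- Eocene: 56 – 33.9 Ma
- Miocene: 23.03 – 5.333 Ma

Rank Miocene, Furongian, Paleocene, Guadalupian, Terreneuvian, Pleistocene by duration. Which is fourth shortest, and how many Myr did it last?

Guadalupian, 13.5 million years

Start − end for each: Miocene 23.03 − 5.333 = 17.697; Furongian 497 − 485.4 = 11.6; Paleocene 66 − 56 = 10; Guadalupian 273.01 − 259.51 = 13.5; Terreneuvian 538.8 − 521 = 17.8; Pleistocene 2.58 − 0.0117 = 2.5683.
Ranking these from shortest: Pleistocene < Paleocene < Furongian < Guadalupian < Miocene < Terreneuvian.
Position 4 in that ranking is Guadalupian, which lasted 13.5 Myr.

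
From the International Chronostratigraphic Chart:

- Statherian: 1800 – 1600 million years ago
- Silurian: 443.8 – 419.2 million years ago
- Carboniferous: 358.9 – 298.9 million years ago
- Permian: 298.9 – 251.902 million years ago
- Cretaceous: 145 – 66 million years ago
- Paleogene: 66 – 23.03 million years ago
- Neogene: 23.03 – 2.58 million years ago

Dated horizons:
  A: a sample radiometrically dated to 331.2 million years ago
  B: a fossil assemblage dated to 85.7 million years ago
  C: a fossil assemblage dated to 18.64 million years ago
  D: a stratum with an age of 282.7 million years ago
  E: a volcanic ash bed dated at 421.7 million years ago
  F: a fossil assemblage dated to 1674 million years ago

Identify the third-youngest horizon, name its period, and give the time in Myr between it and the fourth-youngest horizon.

Sorted youngest-first by Ma: C (18.64), B (85.7), D (282.7), A (331.2), E (421.7), F (1674).
The third youngest is D at 282.7 Ma, which lies in 298.9–251.902 Ma: the Permian.
The fourth youngest is A at 331.2 Ma; separation = |282.7 − 331.2| = 48.5 Myr.

D, in the Permian; 48.5 million years to A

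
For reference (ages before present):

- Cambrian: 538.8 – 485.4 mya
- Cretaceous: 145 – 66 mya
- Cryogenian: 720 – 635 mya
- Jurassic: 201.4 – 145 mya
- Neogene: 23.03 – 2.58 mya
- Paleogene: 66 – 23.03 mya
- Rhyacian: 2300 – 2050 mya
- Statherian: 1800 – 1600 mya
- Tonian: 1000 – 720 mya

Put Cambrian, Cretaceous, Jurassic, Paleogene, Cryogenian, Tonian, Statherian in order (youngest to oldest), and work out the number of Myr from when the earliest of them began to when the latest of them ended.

Paleogene, Cretaceous, Jurassic, Cambrian, Cryogenian, Tonian, Statherian; total span 1776.97 Myr

From the excerpt: Cambrian 538.8–485.4; Cretaceous 145–66; Jurassic 201.4–145; Paleogene 66–23.03; Cryogenian 720–635; Tonian 1000–720; Statherian 1800–1600 (Ma).
Larger Ma is earlier, so the oldest is Statherian and the youngest is Paleogene; youngest to oldest: Paleogene, Cretaceous, Jurassic, Cambrian, Cryogenian, Tonian, Statherian.
Oldest start 1800 minus youngest end 23.03 gives 1776.97 Myr overall.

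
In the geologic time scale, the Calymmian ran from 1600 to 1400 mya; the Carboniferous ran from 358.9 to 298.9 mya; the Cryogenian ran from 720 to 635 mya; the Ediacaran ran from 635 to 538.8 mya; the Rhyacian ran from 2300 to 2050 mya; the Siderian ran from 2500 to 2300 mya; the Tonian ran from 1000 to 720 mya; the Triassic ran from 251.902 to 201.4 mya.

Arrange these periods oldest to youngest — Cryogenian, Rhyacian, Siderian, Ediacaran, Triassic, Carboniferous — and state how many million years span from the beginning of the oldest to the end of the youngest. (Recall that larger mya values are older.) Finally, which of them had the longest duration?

Siderian, Rhyacian, Cryogenian, Ediacaran, Carboniferous, Triassic; total span 2298.6 Myr; longest is Rhyacian

From the excerpt: Cryogenian 720–635; Rhyacian 2300–2050; Siderian 2500–2300; Ediacaran 635–538.8; Triassic 251.902–201.4; Carboniferous 358.9–298.9 (Ma).
Larger Ma is earlier, so the oldest is Siderian and the youngest is Triassic; oldest to youngest: Siderian, Rhyacian, Cryogenian, Ediacaran, Carboniferous, Triassic.
Oldest start 2500 minus youngest end 201.4 gives 2298.6 Myr overall.
Individual lengths (start − end): Rhyacian 250; Ediacaran 96.2; Cryogenian 85; Triassic 50.502; Carboniferous 60; Siderian 200. The largest is Rhyacian at 250 Myr.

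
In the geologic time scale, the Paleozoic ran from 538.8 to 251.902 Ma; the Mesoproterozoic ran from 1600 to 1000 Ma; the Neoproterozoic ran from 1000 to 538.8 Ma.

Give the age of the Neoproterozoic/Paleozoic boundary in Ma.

538.8 Ma

The Neoproterozoic ends and the Paleozoic begins at 538.8 Ma.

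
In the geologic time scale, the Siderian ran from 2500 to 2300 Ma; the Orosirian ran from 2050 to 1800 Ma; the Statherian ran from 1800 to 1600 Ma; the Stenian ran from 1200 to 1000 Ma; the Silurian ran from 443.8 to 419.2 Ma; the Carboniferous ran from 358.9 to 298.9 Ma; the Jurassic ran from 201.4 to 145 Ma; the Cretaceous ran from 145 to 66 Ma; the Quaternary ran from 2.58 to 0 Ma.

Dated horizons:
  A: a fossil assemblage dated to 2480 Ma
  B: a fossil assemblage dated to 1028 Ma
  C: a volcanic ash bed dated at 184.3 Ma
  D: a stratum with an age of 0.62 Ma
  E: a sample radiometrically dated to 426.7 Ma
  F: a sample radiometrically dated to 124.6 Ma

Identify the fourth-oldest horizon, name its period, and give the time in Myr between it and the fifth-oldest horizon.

Larger Ma means older, so oldest first: A 2480 > B 1028 > E 426.7 > C 184.3 > F 124.6 > D 0.62.
Counting 4 along gives C (184.3 Ma); the excerpt puts that inside the Jurassic, 201.4–145 Ma.
Next in line is F (124.6 Ma), and 184.3 − 124.6 = 59.7 Myr.

C, in the Jurassic; 59.7 million years to F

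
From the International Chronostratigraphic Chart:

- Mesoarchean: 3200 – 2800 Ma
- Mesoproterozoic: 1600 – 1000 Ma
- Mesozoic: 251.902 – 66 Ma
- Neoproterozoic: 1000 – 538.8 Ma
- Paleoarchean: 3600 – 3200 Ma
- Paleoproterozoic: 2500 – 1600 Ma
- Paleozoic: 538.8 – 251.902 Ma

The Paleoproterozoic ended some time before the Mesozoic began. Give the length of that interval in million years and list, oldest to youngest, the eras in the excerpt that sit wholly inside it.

End of Paleoproterozoic = 1600 Ma; start of Mesozoic = 251.902 Ma.
Gap = 1600 − 251.902 = 1348.098 Myr.
Eras wholly inside 1600–251.902 Ma: Mesoproterozoic (1600–1000), Neoproterozoic (1000–538.8), Paleozoic (538.8–251.902).

1348.098 million years; Mesoproterozoic, Neoproterozoic, Paleozoic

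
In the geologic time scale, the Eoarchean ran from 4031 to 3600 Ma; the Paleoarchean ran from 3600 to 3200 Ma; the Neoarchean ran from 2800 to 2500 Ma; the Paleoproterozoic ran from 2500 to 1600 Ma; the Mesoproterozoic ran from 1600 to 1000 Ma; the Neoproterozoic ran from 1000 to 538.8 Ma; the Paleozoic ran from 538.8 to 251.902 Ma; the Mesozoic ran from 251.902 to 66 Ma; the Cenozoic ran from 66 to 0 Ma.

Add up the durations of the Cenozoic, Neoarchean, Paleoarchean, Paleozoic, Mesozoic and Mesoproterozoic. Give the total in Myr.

1838.8 million years

Duration is start − end for each: (66 − 0) + (2800 − 2500) + (3600 − 3200) + (538.8 − 251.902) + (251.902 − 66) + (1600 − 1000).
That is 66 + 300 + 400 + 286.898 + 185.902 + 600, which totals 1838.8 million years.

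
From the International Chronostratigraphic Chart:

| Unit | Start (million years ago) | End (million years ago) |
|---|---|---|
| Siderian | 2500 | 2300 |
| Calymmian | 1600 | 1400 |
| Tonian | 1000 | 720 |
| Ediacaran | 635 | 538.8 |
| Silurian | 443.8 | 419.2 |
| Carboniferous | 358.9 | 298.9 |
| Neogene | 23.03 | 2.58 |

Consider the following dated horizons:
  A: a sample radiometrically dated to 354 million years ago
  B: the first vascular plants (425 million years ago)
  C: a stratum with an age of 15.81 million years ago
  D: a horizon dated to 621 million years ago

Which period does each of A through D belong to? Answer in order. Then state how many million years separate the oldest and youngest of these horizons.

Match each age against the start–end ranges in the excerpt: A = 354 Ma → Carboniferous (358.9–298.9); B = 425 Ma → Silurian (443.8–419.2); C = 15.81 Ma → Neogene (23.03–2.58); D = 621 Ma → Ediacaran (635–538.8).
The largest age is 621 Ma and the smallest is 15.81 Ma; their difference is 605.19 Myr.

A — Carboniferous; B — Silurian; C — Neogene; D — Ediacaran; span 605.19 million years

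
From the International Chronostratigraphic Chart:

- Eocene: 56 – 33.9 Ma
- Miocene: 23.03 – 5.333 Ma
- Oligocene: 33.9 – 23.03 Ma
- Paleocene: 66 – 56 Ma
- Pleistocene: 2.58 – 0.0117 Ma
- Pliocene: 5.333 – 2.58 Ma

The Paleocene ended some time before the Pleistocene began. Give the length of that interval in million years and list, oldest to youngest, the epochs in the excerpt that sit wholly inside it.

End of Paleocene = 56 Ma; start of Pleistocene = 2.58 Ma.
Gap = 56 − 2.58 = 53.42 Myr.
Epochs wholly inside 56–2.58 Ma: Eocene (56–33.9), Oligocene (33.9–23.03), Miocene (23.03–5.333), Pliocene (5.333–2.58).

53.42 million years; Eocene, Oligocene, Miocene, Pliocene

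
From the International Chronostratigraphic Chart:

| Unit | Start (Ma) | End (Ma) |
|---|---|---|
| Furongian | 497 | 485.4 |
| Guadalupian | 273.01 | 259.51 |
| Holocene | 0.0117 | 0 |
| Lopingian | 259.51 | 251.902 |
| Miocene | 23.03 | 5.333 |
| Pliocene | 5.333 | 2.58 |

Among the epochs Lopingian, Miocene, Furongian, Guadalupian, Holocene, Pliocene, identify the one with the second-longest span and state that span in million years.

Guadalupian, 13.5 million years

Durations: Lopingian 7.608; Miocene 17.697; Furongian 11.6; Guadalupian 13.5; Holocene 0.0117; Pliocene 2.753 Myr.
Sorted longest-first: Miocene (17.697), Guadalupian (13.5), Furongian (11.6), Lopingian (7.608), Pliocene (2.753), Holocene (0.0117).
The second longest is Guadalupian at 13.5 Myr.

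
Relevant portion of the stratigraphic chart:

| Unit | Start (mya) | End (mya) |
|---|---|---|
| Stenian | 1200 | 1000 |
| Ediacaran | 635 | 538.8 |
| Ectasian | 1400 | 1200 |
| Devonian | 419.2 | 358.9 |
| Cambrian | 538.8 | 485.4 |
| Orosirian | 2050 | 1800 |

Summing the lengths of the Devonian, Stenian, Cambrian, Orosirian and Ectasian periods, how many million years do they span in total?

763.7 million years

Each duration: Devonian = 60.3; Stenian = 200; Cambrian = 53.4; Orosirian = 250; Ectasian = 200.
Sum: 60.3 + 200 + 53.4 + 250 + 200 = 763.7 Myr.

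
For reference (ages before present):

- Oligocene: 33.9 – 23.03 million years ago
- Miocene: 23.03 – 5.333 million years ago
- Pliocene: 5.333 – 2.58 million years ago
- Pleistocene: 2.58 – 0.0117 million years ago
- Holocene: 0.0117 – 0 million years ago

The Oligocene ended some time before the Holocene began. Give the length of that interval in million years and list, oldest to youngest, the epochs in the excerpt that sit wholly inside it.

The Oligocene closes at 23.03 Ma and the Holocene opens at 0.0117 Ma, so the interval is 23.03 − 0.0117 = 23.0183 Myr.
An epoch fits inside if it starts at or after 23.03 Ma and ends at or before 0.0117 Ma; oldest first that gives Miocene, Pliocene, Pleistocene.

23.0183 million years; Miocene, Pliocene, Pleistocene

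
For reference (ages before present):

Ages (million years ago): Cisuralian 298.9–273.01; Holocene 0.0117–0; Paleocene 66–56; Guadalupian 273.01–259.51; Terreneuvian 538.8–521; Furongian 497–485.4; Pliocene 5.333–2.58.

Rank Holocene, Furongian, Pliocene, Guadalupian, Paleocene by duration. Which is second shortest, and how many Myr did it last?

Durations: Holocene 0.0117; Furongian 11.6; Pliocene 2.753; Guadalupian 13.5; Paleocene 10 Myr.
Sorted shortest-first: Holocene (0.0117), Pliocene (2.753), Paleocene (10), Furongian (11.6), Guadalupian (13.5).
The second shortest is Pliocene at 2.753 Myr.

Pliocene, 2.753 million years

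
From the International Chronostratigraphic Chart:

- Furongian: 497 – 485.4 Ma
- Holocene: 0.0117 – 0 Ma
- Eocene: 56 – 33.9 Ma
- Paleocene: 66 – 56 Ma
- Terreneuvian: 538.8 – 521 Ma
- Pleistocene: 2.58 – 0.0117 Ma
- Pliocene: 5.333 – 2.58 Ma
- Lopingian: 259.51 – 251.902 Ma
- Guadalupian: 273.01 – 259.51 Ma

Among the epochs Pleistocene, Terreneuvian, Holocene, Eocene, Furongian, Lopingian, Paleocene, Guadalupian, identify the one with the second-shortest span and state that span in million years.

Pleistocene, 2.5683 million years

Start − end for each: Pleistocene 2.58 − 0.0117 = 2.5683; Terreneuvian 538.8 − 521 = 17.8; Holocene 0.0117 − 0 = 0.0117; Eocene 56 − 33.9 = 22.1; Furongian 497 − 485.4 = 11.6; Lopingian 259.51 − 251.902 = 7.608; Paleocene 66 − 56 = 10; Guadalupian 273.01 − 259.51 = 13.5.
Ranking these from shortest: Holocene < Pleistocene < Lopingian < Paleocene < Furongian < Guadalupian < Terreneuvian < Eocene.
Position 2 in that ranking is Pleistocene, which lasted 2.5683 Myr.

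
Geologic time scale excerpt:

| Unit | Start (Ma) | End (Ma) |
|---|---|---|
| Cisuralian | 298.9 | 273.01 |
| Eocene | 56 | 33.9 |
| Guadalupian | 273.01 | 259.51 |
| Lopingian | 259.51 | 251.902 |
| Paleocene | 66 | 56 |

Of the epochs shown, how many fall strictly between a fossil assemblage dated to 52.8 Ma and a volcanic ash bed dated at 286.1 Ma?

3

The older date is 286.1 Ma and the younger is 52.8 Ma.
Epochs with start < 286.1 and end > 52.8 Ma: Guadalupian (273.01–259.51), Lopingian (259.51–251.902), Paleocene (66–56).
That is 3 complete epochs.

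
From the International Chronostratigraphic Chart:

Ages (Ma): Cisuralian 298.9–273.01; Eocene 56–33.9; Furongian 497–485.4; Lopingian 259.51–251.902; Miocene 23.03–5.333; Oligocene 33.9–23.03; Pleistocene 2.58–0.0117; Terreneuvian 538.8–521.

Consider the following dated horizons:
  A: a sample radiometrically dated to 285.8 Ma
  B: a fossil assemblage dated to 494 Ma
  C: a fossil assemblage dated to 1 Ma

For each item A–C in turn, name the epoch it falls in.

A — Cisuralian; B — Furongian; C — Pleistocene

Match each age against the start–end ranges in the excerpt: A = 285.8 Ma → Cisuralian (298.9–273.01); B = 494 Ma → Furongian (497–485.4); C = 1 Ma → Pleistocene (2.58–0.0117).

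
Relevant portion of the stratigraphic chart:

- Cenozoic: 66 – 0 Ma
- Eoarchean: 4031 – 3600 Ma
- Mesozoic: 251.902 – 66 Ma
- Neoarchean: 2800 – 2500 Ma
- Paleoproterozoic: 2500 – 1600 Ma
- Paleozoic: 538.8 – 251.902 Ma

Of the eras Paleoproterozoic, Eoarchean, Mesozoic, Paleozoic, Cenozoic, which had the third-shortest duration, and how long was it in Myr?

Durations: Paleoproterozoic 900; Eoarchean 431; Mesozoic 185.902; Paleozoic 286.898; Cenozoic 66 Myr.
Sorted shortest-first: Cenozoic (66), Mesozoic (185.902), Paleozoic (286.898), Eoarchean (431), Paleoproterozoic (900).
The third shortest is Paleozoic at 286.898 Myr.

Paleozoic, 286.898 million years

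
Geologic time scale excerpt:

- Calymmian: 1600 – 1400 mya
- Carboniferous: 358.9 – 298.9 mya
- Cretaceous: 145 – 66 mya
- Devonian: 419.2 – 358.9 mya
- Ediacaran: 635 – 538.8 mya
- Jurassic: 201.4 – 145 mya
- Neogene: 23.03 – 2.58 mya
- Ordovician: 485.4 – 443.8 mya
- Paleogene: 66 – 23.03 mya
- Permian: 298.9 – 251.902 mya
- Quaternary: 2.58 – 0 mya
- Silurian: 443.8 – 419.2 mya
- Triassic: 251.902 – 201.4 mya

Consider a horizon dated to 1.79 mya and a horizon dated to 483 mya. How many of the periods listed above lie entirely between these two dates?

9

483 Ma sits inside the Ordovician (485.4–443.8) and 1.79 Ma inside the Quaternary (2.58–0); neither of those is wholly between the two dates.
The listed periods lying completely between them are Silurian, Devonian, Carboniferous, Permian, Triassic, Jurassic, Cretaceous, Paleogene, Neogene — 9 in all.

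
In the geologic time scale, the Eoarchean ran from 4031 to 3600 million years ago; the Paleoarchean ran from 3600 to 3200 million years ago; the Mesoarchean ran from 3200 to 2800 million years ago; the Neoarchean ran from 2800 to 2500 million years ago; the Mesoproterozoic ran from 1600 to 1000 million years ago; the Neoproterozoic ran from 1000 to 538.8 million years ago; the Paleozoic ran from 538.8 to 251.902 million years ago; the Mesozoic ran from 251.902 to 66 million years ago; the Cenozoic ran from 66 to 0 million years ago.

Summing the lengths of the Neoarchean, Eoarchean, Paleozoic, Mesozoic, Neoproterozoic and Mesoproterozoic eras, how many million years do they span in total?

Each duration: Neoarchean = 300; Eoarchean = 431; Paleozoic = 286.898; Mesozoic = 185.902; Neoproterozoic = 461.2; Mesoproterozoic = 600.
Sum: 300 + 431 + 286.898 + 185.902 + 461.2 + 600 = 2265 Myr.

2265 million years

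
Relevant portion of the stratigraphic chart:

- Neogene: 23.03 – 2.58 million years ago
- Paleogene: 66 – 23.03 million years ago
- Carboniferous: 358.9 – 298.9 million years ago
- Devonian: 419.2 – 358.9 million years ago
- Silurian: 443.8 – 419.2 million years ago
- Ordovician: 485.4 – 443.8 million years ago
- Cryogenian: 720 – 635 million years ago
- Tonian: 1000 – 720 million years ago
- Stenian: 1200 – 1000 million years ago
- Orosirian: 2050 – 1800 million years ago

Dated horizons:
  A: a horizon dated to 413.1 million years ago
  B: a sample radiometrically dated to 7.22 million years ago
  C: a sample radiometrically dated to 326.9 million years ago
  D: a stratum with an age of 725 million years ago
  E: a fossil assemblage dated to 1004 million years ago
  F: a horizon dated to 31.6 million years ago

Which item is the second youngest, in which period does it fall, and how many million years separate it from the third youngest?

Smaller Ma means younger, so youngest first: B 7.22 < F 31.6 < C 326.9 < A 413.1 < D 725 < E 1004.
Counting 2 along gives F (31.6 Ma); the excerpt puts that inside the Paleogene, 66–23.03 Ma.
Next in line is C (326.9 Ma), and 326.9 − 31.6 = 295.3 Myr.

F, in the Paleogene; 295.3 million years to C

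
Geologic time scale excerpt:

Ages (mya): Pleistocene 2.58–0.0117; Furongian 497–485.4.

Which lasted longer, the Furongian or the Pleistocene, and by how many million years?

Furongian: 497 − 485.4 = 11.6 Myr.
Pleistocene: 2.58 − 0.0117 = 2.5683 Myr.
Difference: 11.6 − 2.5683 = 9.0317 Myr, so the Furongian was longer.

Furongian, by 9.0317 million years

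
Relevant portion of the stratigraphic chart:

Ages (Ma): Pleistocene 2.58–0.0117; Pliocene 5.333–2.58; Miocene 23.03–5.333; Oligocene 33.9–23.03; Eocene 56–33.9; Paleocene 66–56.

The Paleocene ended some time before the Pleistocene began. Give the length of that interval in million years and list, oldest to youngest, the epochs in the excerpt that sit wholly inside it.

The Paleocene closes at 56 Ma and the Pleistocene opens at 2.58 Ma, so the interval is 56 − 2.58 = 53.42 Myr.
An epoch fits inside if it starts at or after 56 Ma and ends at or before 2.58 Ma; oldest first that gives Eocene, Oligocene, Miocene, Pliocene.

53.42 million years; Eocene, Oligocene, Miocene, Pliocene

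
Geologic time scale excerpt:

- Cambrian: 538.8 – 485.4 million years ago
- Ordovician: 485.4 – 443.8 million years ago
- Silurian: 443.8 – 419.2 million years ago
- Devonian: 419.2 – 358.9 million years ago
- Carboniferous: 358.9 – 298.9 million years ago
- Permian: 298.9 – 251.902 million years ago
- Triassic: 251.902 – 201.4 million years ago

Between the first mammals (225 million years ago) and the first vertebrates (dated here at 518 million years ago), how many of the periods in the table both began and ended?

5

The older date is 518 Ma and the younger is 225 Ma.
Periods with start < 518 and end > 225 Ma: Ordovician (485.4–443.8), Silurian (443.8–419.2), Devonian (419.2–358.9), Carboniferous (358.9–298.9), Permian (298.9–251.902).
That is 5 complete periods.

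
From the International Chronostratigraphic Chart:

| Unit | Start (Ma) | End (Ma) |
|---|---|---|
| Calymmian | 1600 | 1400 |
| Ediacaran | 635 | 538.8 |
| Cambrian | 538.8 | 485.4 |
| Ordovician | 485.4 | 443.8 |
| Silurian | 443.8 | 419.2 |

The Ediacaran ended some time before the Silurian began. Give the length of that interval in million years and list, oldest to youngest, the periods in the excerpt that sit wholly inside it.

95 million years; Cambrian, Ordovician

End of Ediacaran = 538.8 Ma; start of Silurian = 443.8 Ma.
Gap = 538.8 − 443.8 = 95 Myr.
Periods wholly inside 538.8–443.8 Ma: Cambrian (538.8–485.4), Ordovician (485.4–443.8).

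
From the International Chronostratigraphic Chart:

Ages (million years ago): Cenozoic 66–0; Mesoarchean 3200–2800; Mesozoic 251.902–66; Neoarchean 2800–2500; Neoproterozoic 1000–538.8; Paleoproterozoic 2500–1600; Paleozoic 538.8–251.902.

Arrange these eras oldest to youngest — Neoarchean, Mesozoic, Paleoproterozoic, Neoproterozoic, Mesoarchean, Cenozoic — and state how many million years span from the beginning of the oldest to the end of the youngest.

From the excerpt: Neoarchean 2800–2500; Mesozoic 251.902–66; Paleoproterozoic 2500–1600; Neoproterozoic 1000–538.8; Mesoarchean 3200–2800; Cenozoic 66–0 (Ma).
Larger Ma is earlier, so the oldest is Mesoarchean and the youngest is Cenozoic; oldest to youngest: Mesoarchean, Neoarchean, Paleoproterozoic, Neoproterozoic, Mesozoic, Cenozoic.
Oldest start 3200 minus youngest end 0 gives 3200 Myr overall.

Mesoarchean, Neoarchean, Paleoproterozoic, Neoproterozoic, Mesozoic, Cenozoic; total span 3200 Myr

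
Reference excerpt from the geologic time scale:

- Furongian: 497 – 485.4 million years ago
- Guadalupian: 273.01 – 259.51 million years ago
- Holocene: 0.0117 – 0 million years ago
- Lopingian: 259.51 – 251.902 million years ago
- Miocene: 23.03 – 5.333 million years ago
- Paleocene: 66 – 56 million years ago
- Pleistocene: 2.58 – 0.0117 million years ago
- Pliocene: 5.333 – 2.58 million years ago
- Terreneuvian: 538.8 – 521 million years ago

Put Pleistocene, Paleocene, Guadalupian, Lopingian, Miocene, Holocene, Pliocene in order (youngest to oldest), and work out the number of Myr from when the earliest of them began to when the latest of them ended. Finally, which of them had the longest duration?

Holocene → Pleistocene → Pliocene → Miocene → Paleocene → Lopingian → Guadalupian; total span 273.01 Myr; longest is Miocene

Start ages (Ma): Guadalupian 273.01, Lopingian 259.51, Paleocene 66, Miocene 23.03, Pliocene 5.333, Pleistocene 2.58, Holocene 0.0117.
Ordered youngest to oldest: Holocene, Pleistocene, Pliocene, Miocene, Paleocene, Lopingian, Guadalupian.
Span = 273.01 − 0 = 273.01 Myr.
Durations: Guadalupian 13.5, Lopingian 7.608, Pliocene 2.753, Holocene 0.0117, Paleocene 10, Pleistocene 2.5683, Miocene 17.697 → longest is Miocene (17.697 Myr).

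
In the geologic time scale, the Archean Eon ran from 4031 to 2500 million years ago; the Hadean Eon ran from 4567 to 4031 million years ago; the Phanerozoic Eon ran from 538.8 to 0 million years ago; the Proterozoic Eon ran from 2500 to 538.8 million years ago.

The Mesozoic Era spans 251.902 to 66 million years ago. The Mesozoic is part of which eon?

Phanerozoic

The Mesozoic (251.902–66 Ma) lies entirely within 538.8–0 Ma, the Phanerozoic Eon.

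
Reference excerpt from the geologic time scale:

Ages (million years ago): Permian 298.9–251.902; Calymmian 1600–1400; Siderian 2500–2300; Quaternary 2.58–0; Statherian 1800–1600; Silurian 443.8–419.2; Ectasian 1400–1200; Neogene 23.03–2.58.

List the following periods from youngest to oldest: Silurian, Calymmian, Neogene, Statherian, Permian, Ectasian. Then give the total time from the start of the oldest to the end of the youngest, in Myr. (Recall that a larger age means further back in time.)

Neogene, Permian, Silurian, Ectasian, Calymmian, Statherian; total span 1797.42 Myr

From the excerpt: Silurian 443.8–419.2; Calymmian 1600–1400; Neogene 23.03–2.58; Statherian 1800–1600; Permian 298.9–251.902; Ectasian 1400–1200 (Ma).
Larger Ma is earlier, so the oldest is Statherian and the youngest is Neogene; youngest to oldest: Neogene, Permian, Silurian, Ectasian, Calymmian, Statherian.
Oldest start 1800 minus youngest end 2.58 gives 1797.42 Myr overall.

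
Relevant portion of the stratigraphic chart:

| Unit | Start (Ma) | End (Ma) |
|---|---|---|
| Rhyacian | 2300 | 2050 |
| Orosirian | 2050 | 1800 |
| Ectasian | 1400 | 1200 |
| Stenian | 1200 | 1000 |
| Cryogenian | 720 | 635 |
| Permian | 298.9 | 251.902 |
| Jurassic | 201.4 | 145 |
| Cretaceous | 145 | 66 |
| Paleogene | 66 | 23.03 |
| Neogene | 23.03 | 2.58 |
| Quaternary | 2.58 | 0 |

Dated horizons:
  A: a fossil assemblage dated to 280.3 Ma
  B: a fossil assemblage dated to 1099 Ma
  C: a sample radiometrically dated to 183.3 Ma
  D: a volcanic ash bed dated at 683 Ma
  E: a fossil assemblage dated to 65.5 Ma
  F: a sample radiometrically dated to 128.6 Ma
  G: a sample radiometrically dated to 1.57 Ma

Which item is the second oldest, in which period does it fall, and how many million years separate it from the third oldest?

Larger Ma means older, so oldest first: B 1099 > D 683 > A 280.3 > C 183.3 > F 128.6 > E 65.5 > G 1.57.
Counting 2 along gives D (683 Ma); the excerpt puts that inside the Cryogenian, 720–635 Ma.
Next in line is A (280.3 Ma), and 683 − 280.3 = 402.7 Myr.

D, in the Cryogenian; 402.7 million years to A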